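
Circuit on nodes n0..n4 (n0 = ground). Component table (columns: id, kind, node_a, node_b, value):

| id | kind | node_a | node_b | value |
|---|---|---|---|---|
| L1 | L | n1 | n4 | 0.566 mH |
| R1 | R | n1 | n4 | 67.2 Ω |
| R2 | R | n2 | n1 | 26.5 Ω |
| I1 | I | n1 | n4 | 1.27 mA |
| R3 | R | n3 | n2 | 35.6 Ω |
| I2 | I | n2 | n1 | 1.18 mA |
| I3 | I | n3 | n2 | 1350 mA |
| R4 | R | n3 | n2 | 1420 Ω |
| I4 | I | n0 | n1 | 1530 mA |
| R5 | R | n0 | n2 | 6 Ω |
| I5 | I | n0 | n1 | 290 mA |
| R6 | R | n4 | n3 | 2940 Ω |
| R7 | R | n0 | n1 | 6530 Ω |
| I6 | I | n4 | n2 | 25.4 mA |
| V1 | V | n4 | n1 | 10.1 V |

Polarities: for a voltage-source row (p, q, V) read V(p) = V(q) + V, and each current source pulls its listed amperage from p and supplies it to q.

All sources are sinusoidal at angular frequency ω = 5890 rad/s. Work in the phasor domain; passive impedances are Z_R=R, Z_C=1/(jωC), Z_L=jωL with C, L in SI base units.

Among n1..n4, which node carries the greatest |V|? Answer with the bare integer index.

4

Apply KCL at each of the 4 non-ground nodes and solve the resulting linear system.
Node n1: branches {L1, R1, R2, I1, I2, I4, I5, R7, V1} → V_1 = 57.30+0.000j
Node n2: branches {R2, R3, I2, I3, R4, R5, I6} → V_2 = 10.87+0.000j
Node n3: branches {R3, I3, R4, R6} → V_3 = -34.81+0.000j
Node n4: branches {L1, R1, I1, R6, I6, V1} → V_4 = 67.40+0.000j
Source currents: i(V1)=-0.2092+3.030j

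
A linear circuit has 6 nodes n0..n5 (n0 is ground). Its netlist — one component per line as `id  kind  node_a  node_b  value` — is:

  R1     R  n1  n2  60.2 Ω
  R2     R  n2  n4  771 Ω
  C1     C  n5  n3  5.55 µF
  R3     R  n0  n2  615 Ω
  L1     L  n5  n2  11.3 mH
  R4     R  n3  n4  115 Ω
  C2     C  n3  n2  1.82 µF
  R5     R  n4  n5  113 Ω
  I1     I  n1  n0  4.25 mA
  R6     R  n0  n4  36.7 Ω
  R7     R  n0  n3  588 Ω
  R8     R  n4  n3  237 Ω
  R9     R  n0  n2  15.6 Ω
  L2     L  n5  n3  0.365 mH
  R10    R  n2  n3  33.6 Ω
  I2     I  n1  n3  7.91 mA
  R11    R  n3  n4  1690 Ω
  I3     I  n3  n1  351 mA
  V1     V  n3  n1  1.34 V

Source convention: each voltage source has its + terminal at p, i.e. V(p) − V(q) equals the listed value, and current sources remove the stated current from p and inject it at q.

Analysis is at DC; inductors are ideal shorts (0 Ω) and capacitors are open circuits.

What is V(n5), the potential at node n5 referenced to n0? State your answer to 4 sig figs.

Apply KCL at each of the 5 non-ground nodes and solve the resulting linear system.
Node n1: branches {R1, I1, I2, I3, V1} → V_1 = -1.393
Node n2: branches {R1, R2, R3, L1, C2, R9, R10} → V_2 = -0.05306
Node n3: branches {C1, R4, C2, R7, R8, L2, R10, I2, R11, I3, V1} → V_3 = -0.05306
Node n4: branches {R2, R4, R5, R6, R8, R11} → V_4 = -0.02466
Node n5: branches {C1, L1, R5, L2} → V_5 = -0.05306
Source currents: i(L1)=0.01873, i(L2)=-0.01848, i(V1)=-0.3611

-0.05306 V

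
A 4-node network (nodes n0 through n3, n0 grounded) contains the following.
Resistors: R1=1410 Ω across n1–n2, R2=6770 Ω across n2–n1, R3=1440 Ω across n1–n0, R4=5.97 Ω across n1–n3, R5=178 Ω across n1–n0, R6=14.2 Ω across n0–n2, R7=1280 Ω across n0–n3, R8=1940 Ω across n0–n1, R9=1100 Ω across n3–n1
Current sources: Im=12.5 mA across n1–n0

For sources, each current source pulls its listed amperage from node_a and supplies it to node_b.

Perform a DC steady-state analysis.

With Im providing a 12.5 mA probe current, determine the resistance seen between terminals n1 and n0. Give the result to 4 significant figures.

R_eq = 118.3 Ω

Apply KCL at each of the 3 non-ground nodes and solve the resulting linear system.
Node n1: branches {R1, R2, R3, R4, R5, R8, R9, Im} → V_1 = -1.479
Node n2: branches {R1, R2, R6} → V_2 = -0.01778
Node n3: branches {R4, R7, R9} → V_3 = -1.472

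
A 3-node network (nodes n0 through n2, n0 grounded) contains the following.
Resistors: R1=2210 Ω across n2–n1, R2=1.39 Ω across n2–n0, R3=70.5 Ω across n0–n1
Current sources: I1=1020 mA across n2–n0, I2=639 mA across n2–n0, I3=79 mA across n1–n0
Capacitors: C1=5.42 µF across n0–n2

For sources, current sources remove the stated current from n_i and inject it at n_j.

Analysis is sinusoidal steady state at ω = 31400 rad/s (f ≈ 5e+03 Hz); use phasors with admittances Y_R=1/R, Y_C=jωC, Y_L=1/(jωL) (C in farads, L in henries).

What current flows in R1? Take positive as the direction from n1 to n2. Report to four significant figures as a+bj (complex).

Apply KCL at each of the 2 non-ground nodes and solve the resulting linear system.
Node n1: branches {R1, R3, I3} → V_1 = -5.465+0.01598j
Node n2: branches {R1, R2, I1, C1, I2} → V_2 = -2.186+0.5168j

-0.001484-0.0002266j A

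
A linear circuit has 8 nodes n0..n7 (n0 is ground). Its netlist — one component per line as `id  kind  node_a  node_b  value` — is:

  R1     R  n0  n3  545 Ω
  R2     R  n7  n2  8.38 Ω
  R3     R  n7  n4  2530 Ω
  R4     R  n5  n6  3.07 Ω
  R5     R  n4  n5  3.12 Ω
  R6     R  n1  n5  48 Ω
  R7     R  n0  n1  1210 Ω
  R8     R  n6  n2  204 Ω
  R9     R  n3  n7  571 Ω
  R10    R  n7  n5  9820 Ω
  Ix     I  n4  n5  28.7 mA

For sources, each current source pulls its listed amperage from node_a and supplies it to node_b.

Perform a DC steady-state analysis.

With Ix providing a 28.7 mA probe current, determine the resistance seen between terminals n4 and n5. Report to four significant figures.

R_eq = 3.116 Ω

Apply KCL at each of the 7 non-ground nodes and solve the resulting linear system.
Node n1: branches {R6, R7} → V_1 = 0.003241
Node n2: branches {R2, R8} → V_2 = -0.002742
Node n3: branches {R1, R9} → V_3 = -0.001460
Node n4: branches {R3, R5, Ix} → V_4 = -0.08607
Node n5: branches {R4, R5, R6, R10, Ix} → V_5 = 0.003369
Node n6: branches {R4, R8} → V_6 = 0.003279
Node n7: branches {R2, R3, R9, R10} → V_7 = -0.002989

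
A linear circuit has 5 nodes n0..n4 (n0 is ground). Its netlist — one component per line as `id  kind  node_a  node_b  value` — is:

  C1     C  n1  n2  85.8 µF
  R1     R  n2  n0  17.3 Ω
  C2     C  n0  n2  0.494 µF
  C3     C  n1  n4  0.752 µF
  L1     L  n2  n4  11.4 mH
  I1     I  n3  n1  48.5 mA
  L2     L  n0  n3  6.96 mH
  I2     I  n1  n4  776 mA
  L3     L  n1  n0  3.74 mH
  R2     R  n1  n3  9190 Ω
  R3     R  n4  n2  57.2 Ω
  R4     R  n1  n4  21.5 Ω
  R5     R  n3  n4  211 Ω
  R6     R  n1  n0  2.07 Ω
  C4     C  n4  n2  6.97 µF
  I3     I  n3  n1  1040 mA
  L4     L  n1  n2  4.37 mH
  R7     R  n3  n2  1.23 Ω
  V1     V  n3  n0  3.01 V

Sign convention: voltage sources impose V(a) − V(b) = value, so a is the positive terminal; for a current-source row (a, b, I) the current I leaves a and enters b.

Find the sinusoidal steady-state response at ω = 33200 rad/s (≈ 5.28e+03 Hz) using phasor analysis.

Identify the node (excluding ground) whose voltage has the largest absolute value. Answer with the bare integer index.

MNA unknowns: 4 node voltages V₁..V_4 plus 1 source current (V1)
C1: Y=0.000+2.849j on G[1,2]
R1: Y=0.05780+0.000j on G[2,0]
C2: Y=0.000+0.01640j on G[0,2]
C3: Y=0.000+0.02497j on G[1,4]
L1: Y=0.000-0.002642j on G[2,4]
I1: z[3]−=0.0485, z[1]+=0.0485
L2: Y=0.000-0.004328j on G[0,3]
I2: z[1]−=0.776, z[4]+=0.776
L3: Y=0.000-0.008054j on G[1,0]
R2: Y=0.0001088+0.000j on G[1,3]
R3: Y=0.01748+0.000j on G[4,2]
R4: Y=0.04651+0.000j on G[1,4]
R5: Y=0.004739+0.000j on G[3,4]
R6: Y=0.4831+0.000j on G[1,0]
C4: Y=0.000+0.2314j on G[4,2]
I3: z[3]−=1.04, z[1]+=1.04
L4: Y=0.000-0.006893j on G[1,2]
R7: Y=0.8130+0.000j on G[3,2]
V1: row V3−V0=3.01, i_V1 at 3,0
solve → V1=2.565+0.1770j, V2=2.631-0.1082j, V3=3.010+0.000j, V4=3.439-2.915j
aux → i_V1=-1.395-0.08871j

4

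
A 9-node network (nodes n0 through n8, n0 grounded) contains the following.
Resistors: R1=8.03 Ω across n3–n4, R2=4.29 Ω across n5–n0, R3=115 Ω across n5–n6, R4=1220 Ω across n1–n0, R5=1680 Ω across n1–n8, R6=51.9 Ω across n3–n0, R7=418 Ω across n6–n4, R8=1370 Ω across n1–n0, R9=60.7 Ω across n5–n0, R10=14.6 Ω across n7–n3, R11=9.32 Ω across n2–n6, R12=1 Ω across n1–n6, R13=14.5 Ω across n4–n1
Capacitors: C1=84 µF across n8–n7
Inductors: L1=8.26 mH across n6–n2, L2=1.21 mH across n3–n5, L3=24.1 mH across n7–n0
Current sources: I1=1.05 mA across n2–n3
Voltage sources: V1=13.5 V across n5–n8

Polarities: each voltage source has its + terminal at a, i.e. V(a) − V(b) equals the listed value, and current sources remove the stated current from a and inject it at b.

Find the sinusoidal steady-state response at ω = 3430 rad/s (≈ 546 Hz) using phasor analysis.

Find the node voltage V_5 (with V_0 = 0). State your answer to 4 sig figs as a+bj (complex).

MNA unknowns: 8 node voltages V₁..V_8 plus 1 source current (V1)
R1: Y=0.1245+0.000j on G[3,4]
C1: Y=0.000+0.2881j on G[8,7]
R2: Y=0.2331+0.000j on G[5,0]
R3: Y=0.008696+0.000j on G[5,6]
R4: Y=0.0008197+0.000j on G[1,0]
L1: Y=0.000-0.03530j on G[6,2]
R5: Y=0.0005952+0.000j on G[1,8]
I1: z[2]−=0.00105, z[3]+=0.00105
R6: Y=0.01927+0.000j on G[3,0]
R7: Y=0.002392+0.000j on G[6,4]
R8: Y=0.0007299+0.000j on G[1,0]
R9: Y=0.01647+0.000j on G[5,0]
R10: Y=0.06849+0.000j on G[7,3]
R11: Y=0.1073+0.000j on G[2,6]
L2: Y=0.000-0.2409j on G[3,5]
L3: Y=0.000-0.01210j on G[7,0]
R12: Y=1.000+0.000j on G[1,6]
R13: Y=0.06897+0.000j on G[4,1]
V1: row V5−V8=13.5, i_V1 at 5,8
solve → V1=-0.4412-3.428j, V2=-0.4454-3.405j, V3=-0.3890-4.172j, V4=-0.4080-3.901j, V5=0.2132-0.3343j, V6=-0.4366-3.402j, V7=-13.98-3.722j, V8=-13.29-0.3343j
aux → i_V1=-0.9836+0.2018j

0.2132-0.3343j V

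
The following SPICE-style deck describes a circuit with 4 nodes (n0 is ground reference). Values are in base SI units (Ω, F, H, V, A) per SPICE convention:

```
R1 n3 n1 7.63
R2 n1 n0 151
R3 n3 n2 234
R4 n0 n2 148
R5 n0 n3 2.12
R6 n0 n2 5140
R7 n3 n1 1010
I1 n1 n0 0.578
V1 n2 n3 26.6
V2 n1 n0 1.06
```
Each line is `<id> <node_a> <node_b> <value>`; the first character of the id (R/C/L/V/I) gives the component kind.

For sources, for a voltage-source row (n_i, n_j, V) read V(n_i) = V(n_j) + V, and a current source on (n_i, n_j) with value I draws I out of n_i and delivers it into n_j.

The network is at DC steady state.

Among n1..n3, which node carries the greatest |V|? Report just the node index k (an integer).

Element admittances at DC:
  Y(R1) = 0.1311 S between n3,n1
  Y(R2) = 0.006623 S between n1,n0
  Y(R3) = 0.004274 S between n3,n2
  Y(R4) = 0.006757 S between n0,n2
  Y(R5) = 0.4717 S between n0,n3
  Y(R6) = 0.0001946 S between n0,n2
  Y(R7) = 0.0009901 S between n3,n1
  I1: injects 0.578 A into n0 (from n1)
  V1: constraint V(n2)−V(n3) = 26.6
  V2: constraint V(n1)−V(n0) = 1.06
Assemble and solve the 5×5 MNA system:
  V(n1)=1.060  V(n2)=26.53  V(n3)=-0.07357
  i(V1)=-0.2981  i(V2)=-0.7347

2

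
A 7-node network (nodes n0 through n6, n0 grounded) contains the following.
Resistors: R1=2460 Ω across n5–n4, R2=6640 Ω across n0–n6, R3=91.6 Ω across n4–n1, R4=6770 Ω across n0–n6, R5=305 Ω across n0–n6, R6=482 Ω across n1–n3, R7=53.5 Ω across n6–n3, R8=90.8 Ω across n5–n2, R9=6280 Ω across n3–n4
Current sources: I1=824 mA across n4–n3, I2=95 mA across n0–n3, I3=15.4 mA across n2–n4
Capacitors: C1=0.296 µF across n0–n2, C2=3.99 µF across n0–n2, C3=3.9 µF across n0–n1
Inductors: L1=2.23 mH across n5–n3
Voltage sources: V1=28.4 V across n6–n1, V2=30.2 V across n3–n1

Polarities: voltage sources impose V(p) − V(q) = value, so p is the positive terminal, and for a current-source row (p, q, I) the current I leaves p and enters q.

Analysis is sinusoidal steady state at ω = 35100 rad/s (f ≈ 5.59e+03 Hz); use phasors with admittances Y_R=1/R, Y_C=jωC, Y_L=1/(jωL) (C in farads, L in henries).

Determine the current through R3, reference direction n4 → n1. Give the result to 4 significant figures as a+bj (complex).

-0.7580-0.007167j A

Apply KCL at each of the 6 non-ground nodes and solve the resulting linear system.
Node n1: branches {R3, R6, C3, V1, V2} → V_1 = 1.238+1.445j
Node n2: branches {I3, C1, R8, C2} → V_2 = -1.161-1.242j
Node n3: branches {I1, I2, R6, R7, R9, L1, V2} → V_3 = 31.44+1.445j
Node n4: branches {R1, I1, I3, R3, R9} → V_4 = -68.20+0.7886j
Node n5: branches {R1, R8, L1} → V_5 = 17.20-17.10j
Node n6: branches {R2, R4, R5, R7, V1} → V_6 = 29.64+1.445j
Source currents: i(V1)=-0.07237-0.005169j, i(V2)=0.5699+0.1818j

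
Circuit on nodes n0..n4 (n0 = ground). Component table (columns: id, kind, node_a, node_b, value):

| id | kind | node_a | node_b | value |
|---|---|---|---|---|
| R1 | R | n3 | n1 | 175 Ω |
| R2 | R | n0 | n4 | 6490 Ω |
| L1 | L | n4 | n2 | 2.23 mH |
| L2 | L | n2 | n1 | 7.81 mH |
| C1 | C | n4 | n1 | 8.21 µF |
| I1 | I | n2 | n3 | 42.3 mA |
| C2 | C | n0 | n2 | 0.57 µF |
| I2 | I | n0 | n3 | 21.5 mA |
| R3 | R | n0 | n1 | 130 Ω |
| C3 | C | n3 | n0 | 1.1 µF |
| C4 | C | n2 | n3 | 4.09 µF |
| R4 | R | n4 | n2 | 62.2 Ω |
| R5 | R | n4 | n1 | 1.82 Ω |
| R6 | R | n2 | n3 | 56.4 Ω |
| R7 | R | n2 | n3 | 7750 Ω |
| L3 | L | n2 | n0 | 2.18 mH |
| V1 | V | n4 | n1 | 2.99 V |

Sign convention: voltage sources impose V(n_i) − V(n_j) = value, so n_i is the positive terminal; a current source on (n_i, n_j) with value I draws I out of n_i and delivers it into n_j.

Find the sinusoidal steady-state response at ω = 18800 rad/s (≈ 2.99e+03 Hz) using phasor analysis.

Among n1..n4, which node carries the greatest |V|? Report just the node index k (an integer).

4

MNA unknowns: 4 node voltages V₁..V_4 plus 1 source current (V1)
R1: Y=0.005714+0.000j on G[3,1]
R2: Y=0.0001541+0.000j on G[0,4]
L1: Y=0.000-0.02385j on G[4,2]
L2: Y=0.000-0.006811j on G[2,1]
C1: Y=0.000+0.1543j on G[4,1]
I1: z[2]−=0.0423, z[3]+=0.0423
C2: Y=0.000+0.01072j on G[0,2]
I2: z[0]−=0.0215, z[3]+=0.0215
R3: Y=0.007692+0.000j on G[0,1]
C3: Y=0.000+0.02068j on G[3,0]
C4: Y=0.000+0.07689j on G[2,3]
R4: Y=0.01608+0.000j on G[4,2]
R5: Y=0.5495+0.000j on G[4,1]
R6: Y=0.01773+0.000j on G[2,3]
R7: Y=0.0001290+0.000j on G[2,3]
L3: Y=0.000-0.02440j on G[2,0]
V1: row V4−V1=2.99, i_V1 at 4,1
solve → V1=0.5612-1.283j, V2=3.145-1.285j, V3=2.568-1.655j, V4=3.551-1.283j
aux → i_V1=-1.650-0.4516j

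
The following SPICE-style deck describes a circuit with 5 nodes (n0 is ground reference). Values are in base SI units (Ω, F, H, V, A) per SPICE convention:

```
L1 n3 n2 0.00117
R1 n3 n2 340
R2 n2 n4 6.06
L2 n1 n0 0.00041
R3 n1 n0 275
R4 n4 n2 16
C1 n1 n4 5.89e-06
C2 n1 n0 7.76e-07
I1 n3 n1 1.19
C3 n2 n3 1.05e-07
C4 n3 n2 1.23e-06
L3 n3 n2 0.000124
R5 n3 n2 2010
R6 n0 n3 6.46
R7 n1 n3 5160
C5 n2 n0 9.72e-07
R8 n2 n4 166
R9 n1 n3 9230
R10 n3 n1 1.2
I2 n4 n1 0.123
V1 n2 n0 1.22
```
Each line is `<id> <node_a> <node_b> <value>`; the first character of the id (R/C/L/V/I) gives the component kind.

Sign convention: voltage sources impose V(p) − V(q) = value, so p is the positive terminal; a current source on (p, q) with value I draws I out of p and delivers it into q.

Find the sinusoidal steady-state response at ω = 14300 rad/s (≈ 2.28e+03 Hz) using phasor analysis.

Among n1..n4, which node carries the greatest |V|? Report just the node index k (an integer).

1

MNA unknowns: 4 node voltages V₁..V_4 plus 1 source current (V1)
L1: Y=0.000-0.05977j on G[3,2]
R1: Y=0.002941+0.000j on G[3,2]
R2: Y=0.1650+0.000j on G[2,4]
L2: Y=0.000-0.1706j on G[1,0]
R3: Y=0.003636+0.000j on G[1,0]
R4: Y=0.06250+0.000j on G[4,2]
C1: Y=0.000+0.08423j on G[1,4]
C2: Y=0.000+0.01110j on G[1,0]
I1: z[3]−=1.19, z[1]+=1.19
C3: Y=0.000+0.001502j on G[2,3]
C4: Y=0.000+0.01759j on G[3,2]
L3: Y=0.000-0.5640j on G[3,2]
R5: Y=0.0004975+0.000j on G[3,2]
R6: Y=0.1548+0.000j on G[0,3]
R7: Y=0.0001938+0.000j on G[1,3]
C5: Y=0.000+0.01390j on G[2,0]
R8: Y=0.006024+0.000j on G[2,4]
R9: Y=0.0001083+0.000j on G[1,3]
R10: Y=0.8333+0.000j on G[3,1]
I2: z[4]−=0.123, z[1]+=0.123
V1: row V2−V0=1.22, i_V1 at 2,0
solve → V1=2.289+0.1810j, V2=1.220+0.000j, V3=0.7940-0.1076j, V4=0.8192+0.5301j
aux → i_V1=-0.1601+0.3641j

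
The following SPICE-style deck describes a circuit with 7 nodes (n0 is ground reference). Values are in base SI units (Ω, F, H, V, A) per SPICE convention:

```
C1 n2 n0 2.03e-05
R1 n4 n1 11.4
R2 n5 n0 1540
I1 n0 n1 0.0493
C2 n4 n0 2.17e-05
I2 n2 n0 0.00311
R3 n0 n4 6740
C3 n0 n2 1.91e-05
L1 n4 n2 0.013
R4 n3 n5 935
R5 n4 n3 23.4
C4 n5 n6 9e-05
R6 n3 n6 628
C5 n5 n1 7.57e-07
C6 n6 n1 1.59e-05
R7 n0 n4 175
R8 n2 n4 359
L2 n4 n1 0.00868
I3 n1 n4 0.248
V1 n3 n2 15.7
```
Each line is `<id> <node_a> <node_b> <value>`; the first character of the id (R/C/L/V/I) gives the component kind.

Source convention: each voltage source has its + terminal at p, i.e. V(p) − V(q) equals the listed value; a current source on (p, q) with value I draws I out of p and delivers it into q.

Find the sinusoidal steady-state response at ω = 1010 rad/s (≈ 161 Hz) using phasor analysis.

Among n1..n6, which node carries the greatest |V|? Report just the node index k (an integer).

3

Element admittances at ω=1010 rad/s:
  Y(C1) = 0.000+0.02050j S between n2,n0
  Y(R1) = 0.08772+0.000j S between n4,n1
  Y(R2) = 0.0006494+0.000j S between n5,n0
  I1: injects 0.0493 A into n1 (from n0)
  Y(C2) = 0.000+0.02192j S between n4,n0
  I2: injects 0.00311 A into n0 (from n2)
  Y(R3) = 0.0001484+0.000j S between n0,n4
  Y(C3) = 0.000+0.01929j S between n0,n2
  Y(L1) = 0.000-0.07616j S between n4,n2
  Y(R4) = 0.001070+0.000j S between n3,n5
  Y(R5) = 0.04274+0.000j S between n4,n3
  Y(C4) = 0.000+0.09090j S between n5,n6
  Y(R6) = 0.001592+0.000j S between n3,n6
  Y(C5) = 0.000+0.0007646j S between n5,n1
  Y(C6) = 0.000+0.01606j S between n6,n1
  Y(R7) = 0.005714+0.000j S between n0,n4
  Y(R8) = 0.002786+0.000j S between n2,n4
  Y(L2) = 0.000-0.1141j S between n4,n1
  I3: injects 0.248 A into n4 (from n1)
  V1: constraint V(n3)−V(n2) = 15.7
Assemble and solve the 7×7 MNA system:
  V(n1)=2.697+3.321j  V(n2)=-2.502-3.013j  V(n3)=13.20-3.013j  V(n4)=3.344+4.313j  V(n5)=1.860+1.505j  V(n6)=1.917+1.609j
  i(V1)=-0.4512+0.3253j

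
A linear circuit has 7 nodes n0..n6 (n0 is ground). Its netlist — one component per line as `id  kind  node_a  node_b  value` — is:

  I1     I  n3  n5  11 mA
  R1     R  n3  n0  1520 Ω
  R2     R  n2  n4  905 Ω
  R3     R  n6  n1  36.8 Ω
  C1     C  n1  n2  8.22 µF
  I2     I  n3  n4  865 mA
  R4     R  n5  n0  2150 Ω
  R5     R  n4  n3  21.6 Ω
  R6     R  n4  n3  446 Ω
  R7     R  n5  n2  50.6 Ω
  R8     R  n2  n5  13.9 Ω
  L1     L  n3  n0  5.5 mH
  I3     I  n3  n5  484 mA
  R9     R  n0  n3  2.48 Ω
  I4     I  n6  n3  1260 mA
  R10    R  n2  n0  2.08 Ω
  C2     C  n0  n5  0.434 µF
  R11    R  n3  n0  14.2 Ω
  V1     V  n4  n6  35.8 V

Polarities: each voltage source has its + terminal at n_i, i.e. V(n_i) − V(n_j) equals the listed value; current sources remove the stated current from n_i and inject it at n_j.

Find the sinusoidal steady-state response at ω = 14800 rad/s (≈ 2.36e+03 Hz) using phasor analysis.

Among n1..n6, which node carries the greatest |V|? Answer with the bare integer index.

MNA unknowns: 6 node voltages V₁..V_6 plus 1 source current (V1)
I1: z[3]−=0.011, z[5]+=0.011
R1: Y=0.0006579+0.000j on G[3,0]
R2: Y=0.001105+0.000j on G[2,4]
R3: Y=0.02717+0.000j on G[6,1]
C1: Y=0.000+0.1217j on G[1,2]
I2: z[3]−=0.865, z[4]+=0.865
R4: Y=0.0004651+0.000j on G[5,0]
R5: Y=0.04630+0.000j on G[4,3]
R6: Y=0.002242+0.000j on G[4,3]
R7: Y=0.01976+0.000j on G[5,2]
R8: Y=0.07194+0.000j on G[2,5]
L1: Y=0.000-0.01229j on G[3,0]
I3: z[3]−=0.484, z[5]+=0.484
R9: Y=0.4032+0.000j on G[0,3]
I4: z[6]−=1.26, z[3]+=1.26
R10: Y=0.4808+0.000j on G[2,0]
C2: Y=0.000+0.006423j on G[0,5]
R11: Y=0.07042+0.000j on G[3,0]
V1: row V4−V6=35.8, i_V1 at 4,6
solve → V1=-1.306+5.798j, V2=-0.4986-0.2627j, V3=0.4870+0.2141j, V4=7.361+2.182j, V5=4.833-0.5982j, V6=-28.44+2.182j
aux → i_V1=0.5227-0.09825j

6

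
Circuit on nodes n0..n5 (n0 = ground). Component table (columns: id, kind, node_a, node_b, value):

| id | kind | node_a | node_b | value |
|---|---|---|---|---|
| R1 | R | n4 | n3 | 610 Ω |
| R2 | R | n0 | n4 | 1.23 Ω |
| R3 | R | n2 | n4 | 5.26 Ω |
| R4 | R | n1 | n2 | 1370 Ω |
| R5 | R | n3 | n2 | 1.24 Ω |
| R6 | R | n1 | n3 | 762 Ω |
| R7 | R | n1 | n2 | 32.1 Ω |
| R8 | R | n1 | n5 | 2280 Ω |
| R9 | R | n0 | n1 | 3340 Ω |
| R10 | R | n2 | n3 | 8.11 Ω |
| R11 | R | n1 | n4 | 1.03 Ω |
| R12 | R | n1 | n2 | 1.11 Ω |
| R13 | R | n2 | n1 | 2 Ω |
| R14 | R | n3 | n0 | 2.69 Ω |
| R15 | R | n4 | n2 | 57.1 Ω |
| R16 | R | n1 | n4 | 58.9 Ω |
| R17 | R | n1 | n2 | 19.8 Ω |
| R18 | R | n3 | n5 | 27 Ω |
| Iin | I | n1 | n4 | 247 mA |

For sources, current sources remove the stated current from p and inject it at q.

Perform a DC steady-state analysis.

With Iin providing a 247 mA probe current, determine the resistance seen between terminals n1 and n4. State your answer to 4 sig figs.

R_eq = 0.7641 Ω

Element admittances at DC:
  Y(R1) = 0.001639 S between n4,n3
  Y(R2) = 0.8130 S between n0,n4
  Y(R3) = 0.1901 S between n2,n4
  Y(R4) = 0.0007299 S between n1,n2
  Y(R5) = 0.8065 S between n3,n2
  Y(R6) = 0.001312 S between n1,n3
  Y(R7) = 0.03115 S between n1,n2
  Y(R8) = 0.0004386 S between n1,n5
  Y(R9) = 0.0002994 S between n0,n1
  Y(R10) = 0.1233 S between n2,n3
  Y(R11) = 0.9709 S between n1,n4
  Y(R12) = 0.9009 S between n1,n2
  Y(R13) = 0.5000 S between n2,n1
  Y(R14) = 0.3717 S between n3,n0
  Y(R15) = 0.01751 S between n4,n2
  Y(R16) = 0.01698 S between n1,n4
  Y(R17) = 0.05051 S between n1,n2
  Y(R18) = 0.03704 S between n3,n5
  Iin: injects 0.247 A into n4 (from n1)
Assemble and solve the 5×5 MNA system:
  V(n1)=-0.1523  V(n2)=-0.1115  V(n3)=-0.07963  V(n4)=0.03647  V(n5)=-0.08048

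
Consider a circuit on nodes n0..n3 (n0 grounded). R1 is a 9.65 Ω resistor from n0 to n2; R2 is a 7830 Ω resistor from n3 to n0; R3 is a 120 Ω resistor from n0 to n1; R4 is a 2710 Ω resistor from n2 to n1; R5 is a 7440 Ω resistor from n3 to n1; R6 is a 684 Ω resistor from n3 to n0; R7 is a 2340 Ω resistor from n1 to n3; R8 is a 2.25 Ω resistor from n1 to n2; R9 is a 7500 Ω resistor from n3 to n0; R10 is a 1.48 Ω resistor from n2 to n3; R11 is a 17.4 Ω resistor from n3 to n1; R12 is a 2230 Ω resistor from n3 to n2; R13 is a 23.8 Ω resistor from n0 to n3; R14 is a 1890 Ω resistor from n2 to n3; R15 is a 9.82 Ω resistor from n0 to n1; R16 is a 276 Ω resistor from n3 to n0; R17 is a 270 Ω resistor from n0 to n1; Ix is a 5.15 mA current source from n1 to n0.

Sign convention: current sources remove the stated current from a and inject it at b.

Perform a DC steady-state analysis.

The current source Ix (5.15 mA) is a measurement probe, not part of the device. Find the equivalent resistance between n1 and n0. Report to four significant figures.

Element admittances at DC:
  Y(R1) = 0.1036 S between n0,n2
  Y(R2) = 0.0001277 S between n3,n0
  Y(R3) = 0.008333 S between n0,n1
  Y(R4) = 0.0003690 S between n2,n1
  Y(R5) = 0.0001344 S between n3,n1
  Y(R6) = 0.001462 S between n3,n0
  Y(R7) = 0.0004274 S between n1,n3
  Y(R8) = 0.4444 S between n1,n2
  Y(R9) = 0.0001333 S between n3,n0
  Y(R10) = 0.6757 S between n2,n3
  Y(R11) = 0.05747 S between n3,n1
  Y(R12) = 0.0004484 S between n3,n2
  Y(R13) = 0.04202 S between n0,n3
  Y(R14) = 0.0005291 S between n2,n3
  Y(R15) = 0.1018 S between n0,n1
  Y(R16) = 0.003623 S between n3,n0
  Y(R17) = 0.003704 S between n0,n1
  Ix: injects 0.00515 A into n0 (from n1)
Assemble and solve the 3×3 MNA system:
  V(n1)=-0.02246  V(n2)=-0.01738  V(n3)=-0.01671

R_eq = 4.361 Ω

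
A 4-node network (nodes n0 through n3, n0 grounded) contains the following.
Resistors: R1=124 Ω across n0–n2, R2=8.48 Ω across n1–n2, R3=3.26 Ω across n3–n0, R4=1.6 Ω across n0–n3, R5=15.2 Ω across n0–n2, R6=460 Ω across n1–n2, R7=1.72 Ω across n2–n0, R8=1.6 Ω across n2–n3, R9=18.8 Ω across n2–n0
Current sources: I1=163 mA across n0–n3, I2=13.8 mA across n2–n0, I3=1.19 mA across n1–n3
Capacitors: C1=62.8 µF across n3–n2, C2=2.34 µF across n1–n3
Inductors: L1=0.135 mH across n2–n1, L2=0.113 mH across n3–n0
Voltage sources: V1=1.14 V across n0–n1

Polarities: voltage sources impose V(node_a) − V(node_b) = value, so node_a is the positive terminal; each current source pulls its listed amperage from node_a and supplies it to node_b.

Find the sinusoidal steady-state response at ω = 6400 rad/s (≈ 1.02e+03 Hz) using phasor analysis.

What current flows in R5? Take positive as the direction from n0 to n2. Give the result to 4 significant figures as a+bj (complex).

Apply KCL at each of the 3 non-ground nodes and solve the resulting linear system.
Node n1: branches {R2, R6, C2, L1, I3, V1} → V_1 = -1.140+0.000j
Node n2: branches {R1, C1, I2, R2, R5, R6, R7, L1, R8, R9} → V_2 = -0.4867+0.5787j
Node n3: branches {I1, C1, R3, R4, C2, I3, R8, L2} → V_3 = -0.2157-0.03810j
Source currents: i(V1)=-0.7477+0.6728j

0.03202-0.03808j A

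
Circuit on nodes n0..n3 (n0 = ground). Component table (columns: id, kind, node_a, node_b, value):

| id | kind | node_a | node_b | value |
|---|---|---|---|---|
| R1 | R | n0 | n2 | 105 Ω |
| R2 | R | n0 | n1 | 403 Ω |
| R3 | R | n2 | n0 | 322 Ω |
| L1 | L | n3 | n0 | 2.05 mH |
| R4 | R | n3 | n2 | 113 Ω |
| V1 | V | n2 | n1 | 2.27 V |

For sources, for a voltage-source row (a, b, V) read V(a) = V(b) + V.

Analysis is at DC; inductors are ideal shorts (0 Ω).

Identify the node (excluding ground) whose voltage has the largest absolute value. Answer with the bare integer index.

MNA unknowns: 3 node voltages V₁..V_3 plus 2 source currents (L1, V1)
R1: Y=0.009524 on G[0,2]
R2: Y=0.002481 on G[0,1]
R3: Y=0.003106 on G[2,0]
L1: row V3−V0=0, i_L1 at 3,0
R4: Y=0.008850 on G[3,2]
V1: row V2−V1=2.27, i_V1 at 2,1
solve → V1=-2.035, V2=0.2351, V3=0.000
aux → i_L1=0.002080, i_V1=-0.005049

1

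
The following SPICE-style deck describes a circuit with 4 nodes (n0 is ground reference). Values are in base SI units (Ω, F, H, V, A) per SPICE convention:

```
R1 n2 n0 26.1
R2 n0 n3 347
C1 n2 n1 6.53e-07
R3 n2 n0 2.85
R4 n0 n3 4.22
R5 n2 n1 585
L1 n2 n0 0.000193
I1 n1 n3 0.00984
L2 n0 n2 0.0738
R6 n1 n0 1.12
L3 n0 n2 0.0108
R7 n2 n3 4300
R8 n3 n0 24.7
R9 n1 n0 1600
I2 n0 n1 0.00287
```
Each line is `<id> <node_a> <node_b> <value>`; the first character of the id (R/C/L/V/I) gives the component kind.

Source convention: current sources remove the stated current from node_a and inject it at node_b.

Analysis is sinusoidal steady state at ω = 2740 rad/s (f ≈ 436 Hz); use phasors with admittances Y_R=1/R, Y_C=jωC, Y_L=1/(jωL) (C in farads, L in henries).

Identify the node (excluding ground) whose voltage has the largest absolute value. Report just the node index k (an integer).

3

MNA unknowns: 3 node voltages V₁..V_3
R1: Y=0.03831+0.000j on G[2,0]
R2: Y=0.002882+0.000j on G[0,3]
C1: Y=0.000+0.001789j on G[2,1]
R3: Y=0.3509+0.000j on G[2,0]
R4: Y=0.2370+0.000j on G[0,3]
R5: Y=0.001709+0.000j on G[2,1]
L1: Y=0.000-1.891j on G[2,0]
I1: z[1]−=0.00984, z[3]+=0.00984
L2: Y=0.000-0.004945j on G[0,2]
R6: Y=0.8929+0.000j on G[1,0]
L3: Y=0.000-0.03379j on G[0,2]
R7: Y=0.0002326+0.000j on G[2,3]
R8: Y=0.04049+0.000j on G[3,0]
R9: Y=0.0006250+0.000j on G[1,0]
I2: z[0]−=0.00287, z[1]+=0.00287
solve → V1=-0.007786+1.557e-05j, V2=6.403e-06-3.986e-06j, V3=0.03507-3.304e-09j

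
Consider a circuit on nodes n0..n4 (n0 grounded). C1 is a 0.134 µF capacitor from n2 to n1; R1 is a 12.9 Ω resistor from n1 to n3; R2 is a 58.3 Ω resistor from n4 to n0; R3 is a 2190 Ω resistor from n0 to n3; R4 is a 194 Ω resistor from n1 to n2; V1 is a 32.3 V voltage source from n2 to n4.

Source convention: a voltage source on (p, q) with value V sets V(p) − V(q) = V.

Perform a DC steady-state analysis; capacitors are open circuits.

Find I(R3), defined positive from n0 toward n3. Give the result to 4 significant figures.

-0.01316 A

Element admittances at DC:
  Y(C1) = 0.000 S between n2,n1
  Y(R1) = 0.07752 S between n1,n3
  Y(R2) = 0.01715 S between n4,n0
  Y(R3) = 0.0004566 S between n0,n3
  Y(R4) = 0.005155 S between n1,n2
  V1: constraint V(n2)−V(n4) = 32.3
Assemble and solve the 5×5 MNA system:
  V(n1)=28.98  V(n2)=31.53  V(n3)=28.81  V(n4)=-0.7670
  i(V1)=-0.01316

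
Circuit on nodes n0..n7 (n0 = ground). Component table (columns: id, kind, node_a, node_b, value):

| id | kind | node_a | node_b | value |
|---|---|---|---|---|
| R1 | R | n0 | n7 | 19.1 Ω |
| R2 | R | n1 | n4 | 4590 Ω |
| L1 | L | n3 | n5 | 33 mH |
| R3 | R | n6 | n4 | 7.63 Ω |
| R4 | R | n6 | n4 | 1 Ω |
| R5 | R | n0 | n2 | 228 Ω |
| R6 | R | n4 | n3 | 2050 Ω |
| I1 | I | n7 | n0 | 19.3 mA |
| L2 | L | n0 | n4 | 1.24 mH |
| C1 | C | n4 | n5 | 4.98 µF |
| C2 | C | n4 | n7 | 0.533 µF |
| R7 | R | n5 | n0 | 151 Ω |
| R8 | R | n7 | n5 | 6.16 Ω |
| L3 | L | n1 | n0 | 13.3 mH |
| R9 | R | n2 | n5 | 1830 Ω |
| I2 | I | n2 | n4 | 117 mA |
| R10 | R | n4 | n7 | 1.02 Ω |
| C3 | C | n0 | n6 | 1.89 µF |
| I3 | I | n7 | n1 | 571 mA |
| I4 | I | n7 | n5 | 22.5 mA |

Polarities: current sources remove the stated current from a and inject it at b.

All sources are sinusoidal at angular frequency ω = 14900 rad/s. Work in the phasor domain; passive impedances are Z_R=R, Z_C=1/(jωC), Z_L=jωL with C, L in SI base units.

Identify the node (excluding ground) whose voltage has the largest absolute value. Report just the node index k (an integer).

1

MNA unknowns: 7 node voltages V₁..V_7
R1: Y=0.05236+0.000j on G[0,7]
R2: Y=0.0002179+0.000j on G[1,4]
L1: Y=0.000-0.002034j on G[3,5]
R3: Y=0.1311+0.000j on G[6,4]
R4: Y=1.000+0.000j on G[6,4]
R5: Y=0.004386+0.000j on G[0,2]
R6: Y=0.0004878+0.000j on G[4,3]
I1: z[7]−=0.0193, z[0]+=0.0193
L2: Y=0.000-0.05412j on G[0,4]
C1: Y=0.000+0.07420j on G[4,5]
C2: Y=0.000+0.007942j on G[4,7]
R7: Y=0.006623+0.000j on G[5,0]
R8: Y=0.1623+0.000j on G[7,5]
L3: Y=0.000-0.005046j on G[1,0]
R9: Y=0.0005464+0.000j on G[2,5]
I2: z[2]−=0.117, z[4]+=0.117
R10: Y=0.9804+0.000j on G[4,7]
C3: Y=0.000+0.02816j on G[0,6]
I3: z[7]−=0.571, z[1]+=0.571
I4: z[7]−=0.0225, z[5]+=0.0225
solve → V1=4.977+112.6j, V2=-24.45-0.2766j, V3=-6.521-2.555j, V4=-6.765-2.639j, V5=-6.541-2.497j, V6=-6.827-2.469j, V7=-6.950-2.503j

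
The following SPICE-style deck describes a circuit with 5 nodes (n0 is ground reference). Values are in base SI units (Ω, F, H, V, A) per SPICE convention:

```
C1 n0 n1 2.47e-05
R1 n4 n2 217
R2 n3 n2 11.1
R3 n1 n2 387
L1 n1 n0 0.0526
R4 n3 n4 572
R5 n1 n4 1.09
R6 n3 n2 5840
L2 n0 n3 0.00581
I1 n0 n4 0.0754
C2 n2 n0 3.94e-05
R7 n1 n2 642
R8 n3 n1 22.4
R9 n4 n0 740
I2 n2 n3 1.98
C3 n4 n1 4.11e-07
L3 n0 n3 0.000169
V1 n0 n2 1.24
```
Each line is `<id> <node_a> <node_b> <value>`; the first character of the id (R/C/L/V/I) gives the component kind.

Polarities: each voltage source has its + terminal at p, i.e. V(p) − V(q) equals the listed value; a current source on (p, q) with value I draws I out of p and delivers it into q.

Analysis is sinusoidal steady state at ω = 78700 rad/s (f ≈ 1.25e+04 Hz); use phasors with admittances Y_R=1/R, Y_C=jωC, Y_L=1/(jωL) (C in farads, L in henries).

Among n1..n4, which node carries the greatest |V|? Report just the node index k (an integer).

MNA unknowns: 4 node voltages V₁..V_4 plus 1 source current (V1)
C1: Y=0.000+1.944j on G[0,1]
R1: Y=0.004608+0.000j on G[4,2]
R2: Y=0.09009+0.000j on G[3,2]
R3: Y=0.002584+0.000j on G[1,2]
L1: Y=0.000-0.0002416j on G[1,0]
R4: Y=0.001748+0.000j on G[3,4]
R5: Y=0.9174+0.000j on G[1,4]
R6: Y=0.0001712+0.000j on G[3,2]
L2: Y=0.000-0.002187j on G[0,3]
I1: z[0]−=0.0754, z[4]+=0.0754
C2: Y=0.000+3.101j on G[2,0]
R7: Y=0.001558+0.000j on G[1,2]
R8: Y=0.04464+0.000j on G[3,1]
R9: Y=0.001351+0.000j on G[4,0]
I2: z[2]−=1.98, z[3]+=1.98
C3: Y=0.000+0.03235j on G[4,1]
L3: Y=0.000-0.07519j on G[0,3]
V1: row V0−V2=1.24, i_V1 at 0,2
solve → V1=0.1467-0.2775j, V2=-1.240+0.000j, V3=10.43+5.812j, V4=0.2409-0.2675j
aux → i_V1=0.9140-4.367j

3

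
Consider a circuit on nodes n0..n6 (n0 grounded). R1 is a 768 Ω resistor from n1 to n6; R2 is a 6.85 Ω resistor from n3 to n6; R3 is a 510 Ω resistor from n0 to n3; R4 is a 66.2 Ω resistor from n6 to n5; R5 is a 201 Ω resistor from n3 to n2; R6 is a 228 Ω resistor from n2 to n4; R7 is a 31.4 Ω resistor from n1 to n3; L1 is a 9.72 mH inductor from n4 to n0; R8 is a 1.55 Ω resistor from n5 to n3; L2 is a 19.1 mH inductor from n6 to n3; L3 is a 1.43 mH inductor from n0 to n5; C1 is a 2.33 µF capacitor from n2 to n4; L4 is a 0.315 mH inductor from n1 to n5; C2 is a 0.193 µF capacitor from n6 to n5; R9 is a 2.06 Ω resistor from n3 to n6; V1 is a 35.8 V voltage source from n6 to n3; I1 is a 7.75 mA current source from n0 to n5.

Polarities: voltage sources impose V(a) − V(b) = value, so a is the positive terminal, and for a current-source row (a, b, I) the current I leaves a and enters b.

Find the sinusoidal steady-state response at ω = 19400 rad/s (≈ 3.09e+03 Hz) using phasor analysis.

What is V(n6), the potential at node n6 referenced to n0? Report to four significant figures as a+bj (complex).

35.03+0.1242j V

Element admittances at ω=19400 rad/s:
  Y(R1) = 0.001302+0.000j S between n1,n6
  Y(R2) = 0.1460+0.000j S between n3,n6
  Y(R3) = 0.001961+0.000j S between n0,n3
  Y(R4) = 0.01511+0.000j S between n6,n5
  Y(R5) = 0.004975+0.000j S between n3,n2
  Y(R6) = 0.004386+0.000j S between n2,n4
  Y(R7) = 0.03185+0.000j S between n1,n3
  Y(L1) = 0.000-0.005303j S between n4,n0
  Y(R8) = 0.6452+0.000j S between n5,n3
  Y(L2) = 0.000-0.002699j S between n6,n3
  Y(L3) = 0.000-0.03605j S between n0,n5
  Y(C1) = 0.000+0.04520j S between n2,n4
  Y(L4) = 0.000-0.1636j S between n1,n5
  Y(C2) = 0.000+0.003744j S between n6,n5
  Y(R9) = 0.4854+0.000j S between n3,n6
  V1: constraint V(n6)−V(n3) = 35.8
  I1: injects 0.00775 A into n5 (from n0)
Assemble and solve the 7×7 MNA system:
  V(n1)=0.1274+0.4144j  V(n2)=-0.3756-0.3237j  V(n3)=-0.7717+0.1242j  V(n4)=-0.4202-0.3716j  V(n5)=0.06858+0.3117j  V(n6)=35.03+0.1242j
  i(V1)=-23.18-0.03107j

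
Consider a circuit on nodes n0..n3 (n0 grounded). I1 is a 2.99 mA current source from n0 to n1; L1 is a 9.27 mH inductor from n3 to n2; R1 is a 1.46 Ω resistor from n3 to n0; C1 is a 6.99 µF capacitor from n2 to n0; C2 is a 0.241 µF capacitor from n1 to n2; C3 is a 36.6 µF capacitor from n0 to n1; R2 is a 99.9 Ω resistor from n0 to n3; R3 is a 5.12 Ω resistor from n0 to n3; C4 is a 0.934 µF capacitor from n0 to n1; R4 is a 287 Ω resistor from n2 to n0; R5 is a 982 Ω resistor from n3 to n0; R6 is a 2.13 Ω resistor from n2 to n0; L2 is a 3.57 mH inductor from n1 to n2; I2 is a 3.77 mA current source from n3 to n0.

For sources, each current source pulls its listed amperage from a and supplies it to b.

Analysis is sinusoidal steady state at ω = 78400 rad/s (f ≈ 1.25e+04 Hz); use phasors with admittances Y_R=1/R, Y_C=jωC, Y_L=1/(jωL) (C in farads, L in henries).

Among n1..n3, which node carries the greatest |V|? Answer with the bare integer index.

Element admittances at ω=78400 rad/s:
  I1: injects 0.00299 A into n1 (from n0)
  Y(L1) = 0.000-0.001376j S between n3,n2
  Y(R1) = 0.6849+0.000j S between n3,n0
  Y(C1) = 0.000+0.5480j S between n2,n0
  Y(C2) = 0.000+0.01889j S between n1,n2
  Y(C3) = 0.000+2.869j S between n0,n1
  Y(R2) = 0.01001+0.000j S between n0,n3
  Y(R3) = 0.1953+0.000j S between n0,n3
  Y(C4) = 0.000+0.07323j S between n0,n1
  Y(R4) = 0.003484+0.000j S between n2,n0
  Y(R5) = 0.001018+0.000j S between n3,n0
  Y(R6) = 0.4695+0.000j S between n2,n0
  Y(L2) = 0.000-0.003573j S between n1,n2
  I2: injects 0.00377 A into n0 (from n3)
Assemble and solve the 3×3 MNA system:
  V(n1)=1.017e-07-0.001011j  V(n2)=1.963e-05-1.102e-05j  V(n3)=-0.004230-6.560e-06j

3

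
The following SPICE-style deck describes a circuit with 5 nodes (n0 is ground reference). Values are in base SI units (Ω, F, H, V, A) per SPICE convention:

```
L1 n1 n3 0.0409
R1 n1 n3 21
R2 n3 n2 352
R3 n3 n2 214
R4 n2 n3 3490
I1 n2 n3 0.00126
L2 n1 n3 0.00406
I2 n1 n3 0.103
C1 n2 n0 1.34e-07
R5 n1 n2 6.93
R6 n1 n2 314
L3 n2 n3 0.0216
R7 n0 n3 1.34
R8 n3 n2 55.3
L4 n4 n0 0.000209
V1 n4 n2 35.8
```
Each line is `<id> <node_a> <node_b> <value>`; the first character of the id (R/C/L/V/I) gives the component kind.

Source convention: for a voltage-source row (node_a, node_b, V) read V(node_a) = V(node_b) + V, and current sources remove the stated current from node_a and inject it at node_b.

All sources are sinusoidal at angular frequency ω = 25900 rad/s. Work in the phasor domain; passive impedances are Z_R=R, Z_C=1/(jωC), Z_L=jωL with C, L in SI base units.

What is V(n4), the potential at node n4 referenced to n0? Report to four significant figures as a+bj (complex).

Element admittances at ω=25900 rad/s:
  Y(L1) = 0.000-0.0009440j S between n1,n3
  Y(R1) = 0.04762+0.000j S between n1,n3
  Y(R2) = 0.002841+0.000j S between n3,n2
  Y(R3) = 0.004673+0.000j S between n3,n2
  Y(R4) = 0.0002865+0.000j S between n2,n3
  I1: injects 0.00126 A into n3 (from n2)
  Y(L2) = 0.000-0.009510j S between n1,n3
  I2: injects 0.103 A into n3 (from n1)
  Y(C1) = 0.000+0.003471j S between n2,n0
  Y(R5) = 0.1443+0.000j S between n1,n2
  Y(R6) = 0.003185+0.000j S between n1,n2
  Y(L3) = 0.000-0.001788j S between n2,n3
  Y(R7) = 0.7463+0.000j S between n0,n3
  Y(R8) = 0.01808+0.000j S between n3,n2
  Y(L4) = 0.000-0.1847j S between n4,n0
  V1: constraint V(n4)−V(n2) = 35.8
Assemble and solve the 5×5 MNA system:
  V(n1)=-25.77+6.165j  V(n2)=-32.28+9.488j  V(n3)=-2.305+1.022j  V(n4)=3.523+9.488j
  i(V1)=-1.753+0.6508j

3.523+9.488j V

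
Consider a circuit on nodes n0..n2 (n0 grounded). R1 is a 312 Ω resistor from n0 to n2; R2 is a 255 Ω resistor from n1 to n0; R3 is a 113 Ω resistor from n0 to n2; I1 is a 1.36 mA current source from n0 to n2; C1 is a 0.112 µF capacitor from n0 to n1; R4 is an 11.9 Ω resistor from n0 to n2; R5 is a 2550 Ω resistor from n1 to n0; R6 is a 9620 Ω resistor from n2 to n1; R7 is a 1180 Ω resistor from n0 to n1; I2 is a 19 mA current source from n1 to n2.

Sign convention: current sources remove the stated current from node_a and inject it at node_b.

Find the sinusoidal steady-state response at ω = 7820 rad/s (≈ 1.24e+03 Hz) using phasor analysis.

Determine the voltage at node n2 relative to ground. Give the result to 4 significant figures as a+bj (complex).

MNA unknowns: 2 node voltages V₁..V_2
R1: Y=0.003205+0.000j on G[0,2]
R2: Y=0.003922+0.000j on G[1,0]
R3: Y=0.008850+0.000j on G[0,2]
I1: z[0]−=0.00136, z[2]+=0.00136
C1: Y=0.000+0.0008758j on G[0,1]
R4: Y=0.08403+0.000j on G[0,2]
R5: Y=0.0003922+0.000j on G[1,0]
R6: Y=0.0001040+0.000j on G[2,1]
R7: Y=0.0008475+0.000j on G[0,1]
I2: z[1]−=0.019, z[2]+=0.019
solve → V1=-3.507+0.5835j, V2=0.2079+0.0006305j

0.2079+0.0006305j V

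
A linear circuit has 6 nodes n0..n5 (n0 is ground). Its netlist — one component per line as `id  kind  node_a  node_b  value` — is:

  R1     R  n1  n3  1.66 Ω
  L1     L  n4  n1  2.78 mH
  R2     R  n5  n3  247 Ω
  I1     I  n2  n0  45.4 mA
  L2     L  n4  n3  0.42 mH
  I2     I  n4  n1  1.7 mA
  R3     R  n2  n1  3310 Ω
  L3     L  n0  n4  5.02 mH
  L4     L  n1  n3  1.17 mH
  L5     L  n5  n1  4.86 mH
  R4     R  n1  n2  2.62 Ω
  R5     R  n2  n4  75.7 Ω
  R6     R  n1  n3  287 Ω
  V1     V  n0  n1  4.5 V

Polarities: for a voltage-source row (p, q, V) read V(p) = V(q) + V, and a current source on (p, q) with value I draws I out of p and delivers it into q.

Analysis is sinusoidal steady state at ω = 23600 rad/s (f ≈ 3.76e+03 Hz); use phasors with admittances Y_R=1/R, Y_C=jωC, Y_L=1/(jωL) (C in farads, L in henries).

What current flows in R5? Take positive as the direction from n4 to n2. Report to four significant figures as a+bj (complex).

MNA unknowns: 5 node voltages V₁..V_5 plus 1 source current (V1)
R1: Y=0.6024+0.000j on G[1,3]
L1: Y=0.000-0.01524j on G[4,1]
R2: Y=0.004049+0.000j on G[5,3]
I1: z[2]−=0.0454, z[0]+=0.0454
L2: Y=0.000-0.1009j on G[4,3]
I2: z[4]−=0.0017, z[1]+=0.0017
R3: Y=0.0003021+0.000j on G[2,1]
L3: Y=0.000-0.008441j on G[0,4]
L4: Y=0.000-0.03622j on G[1,3]
L5: Y=0.000-0.008719j on G[5,1]
R4: Y=0.3817+0.000j on G[1,2]
R5: Y=0.01321+0.000j on G[2,4]
R6: Y=0.003484+0.000j on G[1,3]
V1: row V0−V1=4.5, i_V1 at 0,1
solve → V1=-4.500+0.000j, V2=-4.605-0.003196j, V3=-4.505-0.04930j, V4=-4.209-0.09562j, V5=-4.482-0.01051j
aux → i_V1=0.04459+0.03552j

0.005238-0.001221j A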